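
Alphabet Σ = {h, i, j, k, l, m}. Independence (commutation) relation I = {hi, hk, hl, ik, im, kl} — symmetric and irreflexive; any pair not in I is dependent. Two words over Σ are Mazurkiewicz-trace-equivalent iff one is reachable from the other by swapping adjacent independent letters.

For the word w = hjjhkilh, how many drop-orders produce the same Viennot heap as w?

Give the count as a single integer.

0(h) covers ∅
1(j) covers 0:h
2(j) covers 1:j
3(h) covers 2:j
4(k) covers 2:j
5(i) covers 2:j
6(l) covers 5:i
7(h) covers 3:h
floor of heap: 0:h
completions by unplaced set U, small U first (add the entries for U minus each lowest piece of U):
  |U|=1: {4}:1  {6}:1  {7}:1
  |U|=2: {3,7}:1  {4,6}:2  {4,7}:2  {5,6}:1  {6,7}:2
  |U|=3: {3,4,7}:3  {3,6,7}:3  {4,5,6}:3  {4,6,7}:6  {5,6,7}:3
  |U|=4: {3,4,6,7}:12  {3,5,6,7}:6  {4,5,6,7}:12
  |U|=5: {3,4,5,6,7}:30
  |U|=6: {2,3,4,5,6,7}:30
  start at 0(h): 30

30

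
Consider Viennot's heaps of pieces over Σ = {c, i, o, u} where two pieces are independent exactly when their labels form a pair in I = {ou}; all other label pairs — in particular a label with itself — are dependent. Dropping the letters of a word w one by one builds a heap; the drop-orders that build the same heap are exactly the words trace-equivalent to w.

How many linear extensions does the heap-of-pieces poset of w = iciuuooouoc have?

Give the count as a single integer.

piece 0:i — minimal
piece 1:c rests on {0:i}
piece 2:i rests on {1:c}
piece 3:u rests on {2:i}
piece 4:u rests on {3:u}
piece 5:o rests on {2:i}
piece 6:o rests on {5:o}
piece 7:o rests on {6:o}
piece 8:u rests on {4:u}
piece 9:o rests on {7:o}
piece 10:c rests on {8:u, 9:o}
minimal pieces: {0:i}
ways to finish when only these pieces remain (= sum over removing one remaining piece with nothing left below it):
  1 left: {10}→1
  2 left: {8,10}→1  {9,10}→1
  3 left: {4,8,10}→1  {7,9,10}→1  {8,9,10}→2
  4 left: {3,4,8,10}→1  {4,8,9,10}→3  {6,7,9,10}→1  {7,8,9,10}→3
  5 left: {3,4,8,9,10}→4  {4,7,8,9,10}→6  {5,6,7,9,10}→1  {6,7,8,9,10}→4
  6 left: {3,4,7,8,9,10}→10  {4,6,7,8,9,10}→10  {5,6,7,8,9,10}→5
  7 left: {3,4,6,7,8,9,10}→20  {4,5,6,7,8,9,10}→15
  8 left: {3,4,5,6,7,8,9,10}→35
  9 left: {2,3,4,5,6,7,8,9,10}→35
  placing 0:i first → 35 extensions

35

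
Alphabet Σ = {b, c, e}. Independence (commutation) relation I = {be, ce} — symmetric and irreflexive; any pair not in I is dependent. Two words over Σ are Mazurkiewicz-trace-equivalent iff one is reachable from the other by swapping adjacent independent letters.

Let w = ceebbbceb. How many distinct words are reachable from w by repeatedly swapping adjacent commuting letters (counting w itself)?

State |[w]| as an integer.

84

0(c) covers ∅
1(e) covers ∅
2(e) covers 1:e
3(b) covers 0:c
4(b) covers 3:b
5(b) covers 4:b
6(c) covers 5:b
7(e) covers 2:e
8(b) covers 6:c
floor of heap: 0:c, 1:e
completions by unplaced set U, small U first (add the entries for U minus each lowest piece of U):
  |U|=1: {7}:1  {8}:1
  |U|=2: {2,7}:1  {6,8}:1  {7,8}:2
  |U|=3: {1,2,7}:1  {2,7,8}:3  {5,6,8}:1  {6,7,8}:3
  |U|=4: {1,2,7,8}:4  {2,6,7,8}:6  {4,5,6,8}:1  {5,6,7,8}:4
  |U|=5: {1,2,6,7,8}:10  {2,5,6,7,8}:10  {3,4,5,6,8}:1  {4,5,6,7,8}:5
  |U|=6: {0,3,4,5,6,8}:1  {1,2,5,6,7,8}:20  {2,4,5,6,7,8}:15  {3,4,5,6,7,8}:6
  |U|=7: {0,3,4,5,6,7,8}:7  {1,2,4,5,6,7,8}:35  {2,3,4,5,6,7,8}:21
  start at 0(c): 56
  start at 1(e): 28
sum over floor = 84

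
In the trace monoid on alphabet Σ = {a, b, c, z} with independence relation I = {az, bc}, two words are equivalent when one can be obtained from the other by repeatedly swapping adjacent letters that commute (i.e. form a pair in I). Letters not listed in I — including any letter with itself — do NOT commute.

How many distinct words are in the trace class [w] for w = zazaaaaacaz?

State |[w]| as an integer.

#0=z has no predecessor
#1=a has no predecessor
#2=z depends on [0:z]
#3=a depends on [1:a]
#4=a depends on [3:a]
#5=a depends on [4:a]
#6=a depends on [5:a]
#7=a depends on [6:a]
#8=c depends on [2:z, 7:a]
#9=a depends on [8:c]
#10=z depends on [8:c]
sources: [0:z, 1:a]
N(rest) = Σ N(rest − s) over sources s of rest; N(one piece) = 1:
  size 1 → [9]=1  [10]=1
  size 2 → [9,10]=2
  size 3 → [8,9,10]=2
  size 4 → [2,8,9,10]=2  [7,8,9,10]=2
  size 5 → [0,2,8,9,10]=2  [2,7,8,9,10]=4  [6,7,8,9,10]=2
  size 6 → [0,2,7,8,9,10]=6  [2,6,7,8,9,10]=6  [5,6,7,8,9,10]=2
  size 7 → [0,2,6,7,8,9,10]=12  [2,5,6,7,8,9,10]=8  [4,5,6,7,8,9,10]=2
  size 8 → [0,2,5,6,7,8,9,10]=20  [2,4,5,6,7,8,9,10]=10  [3,4,5,6,7,8,9,10]=2
  size 9 → [0,2,4,5,6,7,8,9,10]=30  [1,3,4,5,6,7,8,9,10]=2  [2,3,4,5,6,7,8,9,10]=12
  first=0(z) contributes 14
  first=1(a) contributes 42
|[w]| = 56

56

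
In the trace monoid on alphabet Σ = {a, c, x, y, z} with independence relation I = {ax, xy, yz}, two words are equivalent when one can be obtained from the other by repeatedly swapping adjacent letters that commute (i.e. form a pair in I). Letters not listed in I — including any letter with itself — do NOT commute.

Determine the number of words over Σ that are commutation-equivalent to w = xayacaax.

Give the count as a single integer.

0(x) covers ∅
1(a) covers ∅
2(y) covers 1:a
3(a) covers 2:y
4(c) covers 0:x, 3:a
5(a) covers 4:c
6(a) covers 5:a
7(x) covers 4:c
floor of heap: 0:x, 1:a
completions by unplaced set U, small U first (add the entries for U minus each lowest piece of U):
  |U|=1: {6}:1  {7}:1
  |U|=2: {5,6}:1  {6,7}:2
  |U|=3: {5,6,7}:3
  |U|=4: {4,5,6,7}:3
  |U|=5: {0,4,5,6,7}:3  {3,4,5,6,7}:3
  |U|=6: {0,3,4,5,6,7}:6  {2,3,4,5,6,7}:3
  start at 0(x): 3
  start at 1(a): 9
sum over floor = 12

12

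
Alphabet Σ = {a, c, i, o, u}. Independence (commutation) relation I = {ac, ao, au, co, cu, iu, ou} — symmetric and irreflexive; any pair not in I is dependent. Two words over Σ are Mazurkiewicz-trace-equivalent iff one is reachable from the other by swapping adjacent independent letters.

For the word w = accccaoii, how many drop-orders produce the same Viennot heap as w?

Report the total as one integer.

105

piece 0:a — minimal
piece 1:c — minimal
piece 2:c rests on {1:c}
piece 3:c rests on {2:c}
piece 4:c rests on {3:c}
piece 5:a rests on {0:a}
piece 6:o — minimal
piece 7:i rests on {4:c, 5:a, 6:o}
piece 8:i rests on {7:i}
minimal pieces: {0:a, 1:c, 6:o}
ways to finish when only these pieces remain (= sum over removing one remaining piece with nothing left below it):
  1 left: {8}→1
  2 left: {7,8}→1
  3 left: {4,7,8}→1  {5,7,8}→1  {6,7,8}→1
  4 left: {0,5,7,8}→1  {3,4,7,8}→1  {4,5,7,8}→2  {4,6,7,8}→2  {5,6,7,8}→2
  5 left: {0,4,5,7,8}→3  {0,5,6,7,8}→3  {2,3,4,7,8}→1  {3,4,5,7,8}→3  {3,4,6,7,8}→3  {4,5,6,7,8}→6
  6 left: {0,3,4,5,7,8}→6  {0,4,5,6,7,8}→12  {1,2,3,4,7,8}→1  {2,3,4,5,7,8}→4  {2,3,4,6,7,8}→4  {3,4,5,6,7,8}→12
  7 left: {0,2,3,4,5,7,8}→10  {0,3,4,5,6,7,8}→30  {1,2,3,4,5,7,8}→5  {1,2,3,4,6,7,8}→5  {2,3,4,5,6,7,8}→20
  placing 0:a first → 30 extensions
  placing 1:c first → 60 extensions
  placing 6:o first → 15 extensions
total linear extensions = 105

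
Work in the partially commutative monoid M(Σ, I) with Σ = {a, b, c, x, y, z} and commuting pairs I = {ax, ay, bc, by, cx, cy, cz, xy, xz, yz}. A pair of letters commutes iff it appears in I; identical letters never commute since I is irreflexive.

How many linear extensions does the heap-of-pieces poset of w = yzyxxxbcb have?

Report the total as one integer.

1008

drop 0:y onto floor
drop 1:z onto floor
drop 2:y onto {0:y}
drop 3:x onto floor
drop 4:x onto {3:x}
drop 5:x onto {4:x}
drop 6:b onto {1:z, 5:x}
drop 7:c onto floor
drop 8:b onto {6:b}
ground layer = {0:y, 1:z, 3:x, 7:c}
drop-orders for the pieces not yet dropped (sum over which currently-grounded one goes next):
  1 to go: {2} 1  {7} 1  {8} 1
  2 to go: {0,2} 1  {2,7} 2  {2,8} 2  {6,8} 1  {7,8} 2
  3 to go: {0,2,7} 3  {0,2,8} 3  {1,6,8} 1  {2,6,8} 3  {2,7,8} 6  {5,6,8} 1  {6,7,8} 3
  4 to go: {0,2,6,8} 6  {0,2,7,8} 12  {1,2,6,8} 4  {1,5,6,8} 2  {1,6,7,8} 4  {2,5,6,8} 4  {2,6,7,8} 12  {4,5,6,8} 1  {5,6,7,8} 4
  5 to go: {0,1,2,6,8} 10  {0,2,5,6,8} 10  {0,2,6,7,8} 30  {1,2,5,6,8} 10  {1,2,6,7,8} 20  {1,4,5,6,8} 3  {1,5,6,7,8} 10  {2,4,5,6,8} 5  {2,5,6,7,8} 20  {3,4,5,6,8} 1  {4,5,6,7,8} 5
  6 to go: {0,1,2,5,6,8} 30  {0,1,2,6,7,8} 60  {0,2,4,5,6,8} 15  {0,2,5,6,7,8} 60  {1,2,4,5,6,8} 18  {1,2,5,6,7,8} 60  {1,3,4,5,6,8} 4  {1,4,5,6,7,8} 18  {2,3,4,5,6,8} 6  {2,4,5,6,7,8} 30  {3,4,5,6,7,8} 6
  7 to go: {0,1,2,4,5,6,8} 63  {0,1,2,5,6,7,8} 210  {0,2,3,4,5,6,8} 21  {0,2,4,5,6,7,8} 105  {1,2,3,4,5,6,8} 28  {1,2,4,5,6,7,8} 126  {1,3,4,5,6,7,8} 28  {2,3,4,5,6,7,8} 42
  if 0:y drops first: 224 orders
  if 1:z drops first: 168 orders
  if 3:x drops first: 504 orders
  if 7:c drops first: 112 orders
heap linearizations: 1008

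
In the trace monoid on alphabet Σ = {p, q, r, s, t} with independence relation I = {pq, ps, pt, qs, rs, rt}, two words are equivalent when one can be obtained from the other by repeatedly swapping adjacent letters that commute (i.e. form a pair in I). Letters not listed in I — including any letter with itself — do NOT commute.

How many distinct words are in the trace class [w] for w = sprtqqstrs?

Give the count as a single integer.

0(s) covers ∅
1(p) covers ∅
2(r) covers 1:p
3(t) covers 0:s
4(q) covers 2:r, 3:t
5(q) covers 4:q
6(s) covers 3:t
7(t) covers 5:q, 6:s
8(r) covers 5:q
9(s) covers 7:t
floor of heap: 0:s, 1:p
completions by unplaced set U, small U first (add the entries for U minus each lowest piece of U):
  |U|=1: {8}:1  {9}:1
  |U|=2: {7,9}:1  {8,9}:2
  |U|=3: {6,7,9}:1  {7,8,9}:3
  |U|=4: {5,7,8,9}:3  {6,7,8,9}:4
  |U|=5: {4,5,7,8,9}:3  {5,6,7,8,9}:7
  |U|=6: {2,4,5,7,8,9}:3  {4,5,6,7,8,9}:10
  |U|=7: {1,2,4,5,7,8,9}:3  {2,4,5,6,7,8,9}:13  {3,4,5,6,7,8,9}:10
  |U|=8: {0,3,4,5,6,7,8,9}:10  {1,2,4,5,6,7,8,9}:16  {2,3,4,5,6,7,8,9}:23
  start at 0(s): 39
  start at 1(p): 33
sum over floor = 72

72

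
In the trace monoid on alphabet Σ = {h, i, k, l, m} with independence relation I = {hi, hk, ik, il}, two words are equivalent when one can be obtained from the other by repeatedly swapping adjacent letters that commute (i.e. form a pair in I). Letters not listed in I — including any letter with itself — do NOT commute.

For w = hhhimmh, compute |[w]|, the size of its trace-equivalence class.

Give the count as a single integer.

4

piece 0:h — minimal
piece 1:h rests on {0:h}
piece 2:h rests on {1:h}
piece 3:i — minimal
piece 4:m rests on {2:h, 3:i}
piece 5:m rests on {4:m}
piece 6:h rests on {5:m}
minimal pieces: {0:h, 3:i}
ways to finish when only these pieces remain (= sum over removing one remaining piece with nothing left below it):
  1 left: {6}→1
  2 left: {5,6}→1
  3 left: {4,5,6}→1
  4 left: {2,4,5,6}→1  {3,4,5,6}→1
  5 left: {1,2,4,5,6}→1  {2,3,4,5,6}→2
  placing 0:h first → 3 extensions
  placing 3:i first → 1 extensions
total linear extensions = 4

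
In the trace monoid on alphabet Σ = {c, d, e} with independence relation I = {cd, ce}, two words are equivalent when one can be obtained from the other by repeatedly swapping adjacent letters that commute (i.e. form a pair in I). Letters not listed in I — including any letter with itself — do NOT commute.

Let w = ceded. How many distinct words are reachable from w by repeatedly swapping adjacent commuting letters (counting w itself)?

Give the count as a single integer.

0(c) covers ∅
1(e) covers ∅
2(d) covers 1:e
3(e) covers 2:d
4(d) covers 3:e
floor of heap: 0:c, 1:e
completions by unplaced set U, small U first (add the entries for U minus each lowest piece of U):
  |U|=1: {0}:1  {4}:1
  |U|=2: {0,4}:2  {3,4}:1
  |U|=3: {0,3,4}:3  {2,3,4}:1
  start at 0(c): 1
  start at 1(e): 4
sum over floor = 5

5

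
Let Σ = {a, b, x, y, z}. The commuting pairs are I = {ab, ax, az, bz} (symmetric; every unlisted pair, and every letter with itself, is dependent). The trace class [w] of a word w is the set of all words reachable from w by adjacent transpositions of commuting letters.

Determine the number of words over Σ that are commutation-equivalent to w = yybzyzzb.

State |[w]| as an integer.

6

drop 0:y onto floor
drop 1:y onto {0:y}
drop 2:b onto {1:y}
drop 3:z onto {1:y}
drop 4:y onto {2:b, 3:z}
drop 5:z onto {4:y}
drop 6:z onto {5:z}
drop 7:b onto {4:y}
ground layer = {0:y}
drop-orders for the pieces not yet dropped (sum over which currently-grounded one goes next):
  1 to go: {6} 1  {7} 1
  2 to go: {5,6} 1  {6,7} 2
  3 to go: {5,6,7} 3
  4 to go: {4,5,6,7} 3
  5 to go: {2,4,5,6,7} 3  {3,4,5,6,7} 3
  6 to go: {2,3,4,5,6,7} 6
  if 0:y drops first: 6 orders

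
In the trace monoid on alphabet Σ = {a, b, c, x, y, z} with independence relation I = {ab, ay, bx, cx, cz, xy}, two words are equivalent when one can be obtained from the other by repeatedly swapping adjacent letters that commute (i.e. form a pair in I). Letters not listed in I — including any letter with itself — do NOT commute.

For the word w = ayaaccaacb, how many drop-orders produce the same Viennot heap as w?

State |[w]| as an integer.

drop 0:a onto floor
drop 1:y onto floor
drop 2:a onto {0:a}
drop 3:a onto {2:a}
drop 4:c onto {1:y, 3:a}
drop 5:c onto {4:c}
drop 6:a onto {5:c}
drop 7:a onto {6:a}
drop 8:c onto {7:a}
drop 9:b onto {8:c}
ground layer = {0:a, 1:y}
drop-orders for the pieces not yet dropped (sum over which currently-grounded one goes next):
  1 to go: {9} 1
  2 to go: {8,9} 1
  3 to go: {7,8,9} 1
  4 to go: {6,7,8,9} 1
  5 to go: {5,6,7,8,9} 1
  6 to go: {4,5,6,7,8,9} 1
  7 to go: {1,4,5,6,7,8,9} 1  {3,4,5,6,7,8,9} 1
  8 to go: {1,3,4,5,6,7,8,9} 2  {2,3,4,5,6,7,8,9} 1
  if 0:a drops first: 3 orders
  if 1:y drops first: 1 orders
heap linearizations: 4

4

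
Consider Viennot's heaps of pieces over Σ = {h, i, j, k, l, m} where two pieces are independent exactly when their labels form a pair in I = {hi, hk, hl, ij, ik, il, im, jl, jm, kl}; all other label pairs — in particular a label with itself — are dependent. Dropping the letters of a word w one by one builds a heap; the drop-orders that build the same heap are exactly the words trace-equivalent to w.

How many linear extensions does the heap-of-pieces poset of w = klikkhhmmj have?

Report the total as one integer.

piece 0:k — minimal
piece 1:l — minimal
piece 2:i — minimal
piece 3:k rests on {0:k}
piece 4:k rests on {3:k}
piece 5:h — minimal
piece 6:h rests on {5:h}
piece 7:m rests on {1:l, 4:k, 6:h}
piece 8:m rests on {7:m}
piece 9:j rests on {4:k, 6:h}
minimal pieces: {0:k, 1:l, 2:i, 5:h}
ways to finish when only these pieces remain (= sum over removing one remaining piece with nothing left below it):
  1 left: {2}→1  {8}→1  {9}→1
  2 left: {2,8}→2  {2,9}→2  {7,8}→1  {8,9}→2
  3 left: {1,7,8}→1  {2,7,8}→3  {2,8,9}→6  {7,8,9}→3
  4 left: {1,2,7,8}→4  {1,7,8,9}→4  {2,7,8,9}→12  {4,7,8,9}→3  {6,7,8,9}→3
  5 left: {1,2,7,8,9}→20  {1,4,7,8,9}→7  {1,6,7,8,9}→7  {2,4,7,8,9}→15  {2,6,7,8,9}→15  {3,4,7,8,9}→3  {4,6,7,8,9}→6  {5,6,7,8,9}→3
  6 left: {0,3,4,7,8,9}→3  {1,2,4,7,8,9}→42  {1,2,6,7,8,9}→42  {1,3,4,7,8,9}→10  {1,4,6,7,8,9}→20  {1,5,6,7,8,9}→10  {2,3,4,7,8,9}→18  {2,4,6,7,8,9}→36  {2,5,6,7,8,9}→18  {3,4,6,7,8,9}→9  {4,5,6,7,8,9}→9
  7 left: {0,1,3,4,7,8,9}→13  {0,2,3,4,7,8,9}→21  {0,3,4,6,7,8,9}→12  {1,2,3,4,7,8,9}→70  {1,2,4,6,7,8,9}→140  {1,2,5,6,7,8,9}→70  {1,3,4,6,7,8,9}→39  {1,4,5,6,7,8,9}→39  {2,3,4,6,7,8,9}→63  {2,4,5,6,7,8,9}→63  {3,4,5,6,7,8,9}→18
  8 left: {0,1,2,3,4,7,8,9}→104  {0,1,3,4,6,7,8,9}→64  {0,2,3,4,6,7,8,9}→96  {0,3,4,5,6,7,8,9}→30  {1,2,3,4,6,7,8,9}→312  {1,2,4,5,6,7,8,9}→312  {1,3,4,5,6,7,8,9}→96  {2,3,4,5,6,7,8,9}→144
  placing 0:k first → 864 extensions
  placing 1:l first → 270 extensions
  placing 2:i first → 190 extensions
  placing 5:h first → 576 extensions
total linear extensions = 1900

1900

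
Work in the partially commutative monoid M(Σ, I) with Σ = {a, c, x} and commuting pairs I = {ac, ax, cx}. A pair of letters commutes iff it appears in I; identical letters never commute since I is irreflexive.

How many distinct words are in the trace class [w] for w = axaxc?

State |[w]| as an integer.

30

#0=a has no predecessor
#1=x has no predecessor
#2=a depends on [0:a]
#3=x depends on [1:x]
#4=c has no predecessor
sources: [0:a, 1:x, 4:c]
N(rest) = Σ N(rest − s) over sources s of rest; N(one piece) = 1:
  size 1 → [2]=1  [3]=1  [4]=1
  size 2 → [0,2]=1  [1,3]=1  [2,3]=2  [2,4]=2  [3,4]=2
  size 3 → [0,2,3]=3  [0,2,4]=3  [1,2,3]=3  [1,3,4]=3  [2,3,4]=6
  first=0(a) contributes 12
  first=1(x) contributes 12
  first=4(c) contributes 6
|[w]| = 30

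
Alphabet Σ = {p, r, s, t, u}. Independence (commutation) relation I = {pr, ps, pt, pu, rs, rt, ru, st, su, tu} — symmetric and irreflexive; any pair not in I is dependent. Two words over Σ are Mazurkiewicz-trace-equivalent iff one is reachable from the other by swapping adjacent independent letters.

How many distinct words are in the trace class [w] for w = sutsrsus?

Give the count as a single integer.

840

piece 0:s — minimal
piece 1:u — minimal
piece 2:t — minimal
piece 3:s rests on {0:s}
piece 4:r — minimal
piece 5:s rests on {3:s}
piece 6:u rests on {1:u}
piece 7:s rests on {5:s}
minimal pieces: {0:s, 1:u, 2:t, 4:r}
ways to finish when only these pieces remain (= sum over removing one remaining piece with nothing left below it):
  1 left: {2}→1  {4}→1  {6}→1  {7}→1
  2 left: {1,6}→1  {2,4}→2  {2,6}→2  {2,7}→2  {4,6}→2  {4,7}→2  {5,7}→1  {6,7}→2
  3 left: {1,2,6}→3  {1,4,6}→3  {1,6,7}→3  {2,4,6}→6  {2,4,7}→6  {2,5,7}→3  {2,6,7}→6  {3,5,7}→1  {4,5,7}→3  {4,6,7}→6  {5,6,7}→3
  4 left: {0,3,5,7}→1  {1,2,4,6}→12  {1,2,6,7}→12  {1,4,6,7}→12  {1,5,6,7}→6  {2,3,5,7}→4  {2,4,5,7}→12  {2,4,6,7}→24  {2,5,6,7}→12  {3,4,5,7}→4  {3,5,6,7}→4  {4,5,6,7}→12
  5 left: {0,2,3,5,7}→5  {0,3,4,5,7}→5  {0,3,5,6,7}→5  {1,2,4,6,7}→60  {1,2,5,6,7}→30  {1,3,5,6,7}→10  {1,4,5,6,7}→30  {2,3,4,5,7}→20  {2,3,5,6,7}→20  {2,4,5,6,7}→60  {3,4,5,6,7}→20
  6 left: {0,1,3,5,6,7}→15  {0,2,3,4,5,7}→30  {0,2,3,5,6,7}→30  {0,3,4,5,6,7}→30  {1,2,3,5,6,7}→60  {1,2,4,5,6,7}→180  {1,3,4,5,6,7}→60  {2,3,4,5,6,7}→120
  placing 0:s first → 420 extensions
  placing 1:u first → 210 extensions
  placing 2:t first → 105 extensions
  placing 4:r first → 105 extensions
total linear extensions = 840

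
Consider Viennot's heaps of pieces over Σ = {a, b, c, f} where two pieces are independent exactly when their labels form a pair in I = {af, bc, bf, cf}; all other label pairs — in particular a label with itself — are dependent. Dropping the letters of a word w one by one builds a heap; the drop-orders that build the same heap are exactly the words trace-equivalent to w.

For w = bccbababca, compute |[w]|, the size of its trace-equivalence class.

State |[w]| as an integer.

12

#0=b has no predecessor
#1=c has no predecessor
#2=c depends on [1:c]
#3=b depends on [0:b]
#4=a depends on [2:c, 3:b]
#5=b depends on [4:a]
#6=a depends on [5:b]
#7=b depends on [6:a]
#8=c depends on [6:a]
#9=a depends on [7:b, 8:c]
sources: [0:b, 1:c]
N(rest) = Σ N(rest − s) over sources s of rest; N(one piece) = 1:
  size 1 → [9]=1
  size 2 → [7,9]=1  [8,9]=1
  size 3 → [7,8,9]=2
  size 4 → [6,7,8,9]=2
  size 5 → [5,6,7,8,9]=2
  size 6 → [4,5,6,7,8,9]=2
  size 7 → [2,4,5,6,7,8,9]=2  [3,4,5,6,7,8,9]=2
  size 8 → [0,3,4,5,6,7,8,9]=2  [1,2,4,5,6,7,8,9]=2  [2,3,4,5,6,7,8,9]=4
  first=0(b) contributes 6
  first=1(c) contributes 6
|[w]| = 12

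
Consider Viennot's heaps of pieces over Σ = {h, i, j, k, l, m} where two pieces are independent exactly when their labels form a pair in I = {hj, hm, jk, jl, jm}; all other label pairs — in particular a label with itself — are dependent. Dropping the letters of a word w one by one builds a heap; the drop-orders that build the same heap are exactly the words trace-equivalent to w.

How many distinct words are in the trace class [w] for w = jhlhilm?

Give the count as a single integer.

drop 0:j onto floor
drop 1:h onto floor
drop 2:l onto {1:h}
drop 3:h onto {2:l}
drop 4:i onto {0:j, 3:h}
drop 5:l onto {4:i}
drop 6:m onto {5:l}
ground layer = {0:j, 1:h}
drop-orders for the pieces not yet dropped (sum over which currently-grounded one goes next):
  1 to go: {6} 1
  2 to go: {5,6} 1
  3 to go: {4,5,6} 1
  4 to go: {0,4,5,6} 1  {3,4,5,6} 1
  5 to go: {0,3,4,5,6} 2  {2,3,4,5,6} 1
  if 0:j drops first: 1 orders
  if 1:h drops first: 3 orders
heap linearizations: 4

4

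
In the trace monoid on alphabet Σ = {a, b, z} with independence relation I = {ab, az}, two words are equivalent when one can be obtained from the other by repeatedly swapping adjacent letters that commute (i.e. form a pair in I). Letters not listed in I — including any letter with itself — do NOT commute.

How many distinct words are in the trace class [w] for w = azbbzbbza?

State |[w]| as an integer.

0(a) covers ∅
1(z) covers ∅
2(b) covers 1:z
3(b) covers 2:b
4(z) covers 3:b
5(b) covers 4:z
6(b) covers 5:b
7(z) covers 6:b
8(a) covers 0:a
floor of heap: 0:a, 1:z
completions by unplaced set U, small U first (add the entries for U minus each lowest piece of U):
  |U|=1: {7}:1  {8}:1
  |U|=2: {0,8}:1  {6,7}:1  {7,8}:2
  |U|=3: {0,7,8}:3  {5,6,7}:1  {6,7,8}:3
  |U|=4: {0,6,7,8}:6  {4,5,6,7}:1  {5,6,7,8}:4
  |U|=5: {0,5,6,7,8}:10  {3,4,5,6,7}:1  {4,5,6,7,8}:5
  |U|=6: {0,4,5,6,7,8}:15  {2,3,4,5,6,7}:1  {3,4,5,6,7,8}:6
  |U|=7: {0,3,4,5,6,7,8}:21  {1,2,3,4,5,6,7}:1  {2,3,4,5,6,7,8}:7
  start at 0(a): 8
  start at 1(z): 28
sum over floor = 36

36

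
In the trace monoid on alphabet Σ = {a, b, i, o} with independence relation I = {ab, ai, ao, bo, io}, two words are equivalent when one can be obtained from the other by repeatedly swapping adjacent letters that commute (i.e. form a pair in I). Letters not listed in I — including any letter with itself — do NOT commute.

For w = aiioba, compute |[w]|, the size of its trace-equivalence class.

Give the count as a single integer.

60

drop 0:a onto floor
drop 1:i onto floor
drop 2:i onto {1:i}
drop 3:o onto floor
drop 4:b onto {2:i}
drop 5:a onto {0:a}
ground layer = {0:a, 1:i, 3:o}
drop-orders for the pieces not yet dropped (sum over which currently-grounded one goes next):
  1 to go: {3} 1  {4} 1  {5} 1
  2 to go: {0,5} 1  {2,4} 1  {3,4} 2  {3,5} 2  {4,5} 2
  3 to go: {0,3,5} 3  {0,4,5} 3  {1,2,4} 1  {2,3,4} 3  {2,4,5} 3  {3,4,5} 6
  4 to go: {0,2,4,5} 6  {0,3,4,5} 12  {1,2,3,4} 4  {1,2,4,5} 4  {2,3,4,5} 12
  if 0:a drops first: 20 orders
  if 1:i drops first: 30 orders
  if 3:o drops first: 10 orders
heap linearizations: 60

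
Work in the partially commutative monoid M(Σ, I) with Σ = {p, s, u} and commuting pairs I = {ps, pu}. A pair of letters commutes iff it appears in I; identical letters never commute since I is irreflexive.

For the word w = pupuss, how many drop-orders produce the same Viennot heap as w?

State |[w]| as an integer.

#0=p has no predecessor
#1=u has no predecessor
#2=p depends on [0:p]
#3=u depends on [1:u]
#4=s depends on [3:u]
#5=s depends on [4:s]
sources: [0:p, 1:u]
N(rest) = Σ N(rest − s) over sources s of rest; N(one piece) = 1:
  size 1 → [2]=1  [5]=1
  size 2 → [0,2]=1  [2,5]=2  [4,5]=1
  size 3 → [0,2,5]=3  [2,4,5]=3  [3,4,5]=1
  size 4 → [0,2,4,5]=6  [1,3,4,5]=1  [2,3,4,5]=4
  first=0(p) contributes 5
  first=1(u) contributes 10
|[w]| = 15

15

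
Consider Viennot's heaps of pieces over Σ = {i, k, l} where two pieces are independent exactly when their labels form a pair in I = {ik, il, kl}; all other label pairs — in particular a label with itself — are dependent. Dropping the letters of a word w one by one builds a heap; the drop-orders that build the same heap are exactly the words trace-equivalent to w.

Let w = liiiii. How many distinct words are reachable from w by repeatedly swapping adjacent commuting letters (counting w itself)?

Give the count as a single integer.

6

0(l) covers ∅
1(i) covers ∅
2(i) covers 1:i
3(i) covers 2:i
4(i) covers 3:i
5(i) covers 4:i
floor of heap: 0:l, 1:i
completions by unplaced set U, small U first (add the entries for U minus each lowest piece of U):
  |U|=1: {0}:1  {5}:1
  |U|=2: {0,5}:2  {4,5}:1
  |U|=3: {0,4,5}:3  {3,4,5}:1
  |U|=4: {0,3,4,5}:4  {2,3,4,5}:1
  start at 0(l): 1
  start at 1(i): 5
sum over floor = 6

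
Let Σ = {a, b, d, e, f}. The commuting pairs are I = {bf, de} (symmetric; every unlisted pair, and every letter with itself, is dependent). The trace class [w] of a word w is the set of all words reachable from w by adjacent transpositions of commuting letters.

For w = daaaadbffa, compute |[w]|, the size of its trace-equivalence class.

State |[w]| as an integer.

3

drop 0:d onto floor
drop 1:a onto {0:d}
drop 2:a onto {1:a}
drop 3:a onto {2:a}
drop 4:a onto {3:a}
drop 5:d onto {4:a}
drop 6:b onto {5:d}
drop 7:f onto {5:d}
drop 8:f onto {7:f}
drop 9:a onto {6:b, 8:f}
ground layer = {0:d}
drop-orders for the pieces not yet dropped (sum over which currently-grounded one goes next):
  1 to go: {9} 1
  2 to go: {6,9} 1  {8,9} 1
  3 to go: {6,8,9} 2  {7,8,9} 1
  4 to go: {6,7,8,9} 3
  5 to go: {5,6,7,8,9} 3
  6 to go: {4,5,6,7,8,9} 3
  7 to go: {3,4,5,6,7,8,9} 3
  8 to go: {2,3,4,5,6,7,8,9} 3
  if 0:d drops first: 3 orders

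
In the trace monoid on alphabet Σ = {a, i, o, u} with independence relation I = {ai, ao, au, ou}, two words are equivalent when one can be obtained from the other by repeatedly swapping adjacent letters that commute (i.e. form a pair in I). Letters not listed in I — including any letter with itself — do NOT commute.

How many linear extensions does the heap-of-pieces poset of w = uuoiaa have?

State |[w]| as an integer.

45

piece 0:u — minimal
piece 1:u rests on {0:u}
piece 2:o — minimal
piece 3:i rests on {1:u, 2:o}
piece 4:a — minimal
piece 5:a rests on {4:a}
minimal pieces: {0:u, 2:o, 4:a}
ways to finish when only these pieces remain (= sum over removing one remaining piece with nothing left below it):
  1 left: {3}→1  {5}→1
  2 left: {1,3}→1  {2,3}→1  {3,5}→2  {4,5}→1
  3 left: {0,1,3}→1  {1,2,3}→2  {1,3,5}→3  {2,3,5}→3  {3,4,5}→3
  4 left: {0,1,2,3}→3  {0,1,3,5}→4  {1,2,3,5}→8  {1,3,4,5}→6  {2,3,4,5}→6
  placing 0:u first → 20 extensions
  placing 2:o first → 10 extensions
  placing 4:a first → 15 extensions
total linear extensions = 45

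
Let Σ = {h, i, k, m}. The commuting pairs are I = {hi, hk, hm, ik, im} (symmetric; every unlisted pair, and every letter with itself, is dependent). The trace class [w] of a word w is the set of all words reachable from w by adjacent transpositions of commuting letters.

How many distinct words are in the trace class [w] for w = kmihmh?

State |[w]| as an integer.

drop 0:k onto floor
drop 1:m onto {0:k}
drop 2:i onto floor
drop 3:h onto floor
drop 4:m onto {1:m}
drop 5:h onto {3:h}
ground layer = {0:k, 2:i, 3:h}
drop-orders for the pieces not yet dropped (sum over which currently-grounded one goes next):
  1 to go: {2} 1  {4} 1  {5} 1
  2 to go: {1,4} 1  {2,4} 2  {2,5} 2  {3,5} 1  {4,5} 2
  3 to go: {0,1,4} 1  {1,2,4} 3  {1,4,5} 3  {2,3,5} 3  {2,4,5} 6  {3,4,5} 3
  4 to go: {0,1,2,4} 4  {0,1,4,5} 4  {1,2,4,5} 12  {1,3,4,5} 6  {2,3,4,5} 12
  if 0:k drops first: 30 orders
  if 2:i drops first: 10 orders
  if 3:h drops first: 20 orders
heap linearizations: 60

60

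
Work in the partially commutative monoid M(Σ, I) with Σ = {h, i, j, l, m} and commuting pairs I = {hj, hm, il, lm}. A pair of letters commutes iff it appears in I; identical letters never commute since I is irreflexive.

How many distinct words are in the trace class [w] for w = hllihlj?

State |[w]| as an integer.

0(h) covers ∅
1(l) covers 0:h
2(l) covers 1:l
3(i) covers 0:h
4(h) covers 2:l, 3:i
5(l) covers 4:h
6(j) covers 5:l
floor of heap: 0:h
completions by unplaced set U, small U first (add the entries for U minus each lowest piece of U):
  |U|=1: {6}:1
  |U|=2: {5,6}:1
  |U|=3: {4,5,6}:1
  |U|=4: {2,4,5,6}:1  {3,4,5,6}:1
  |U|=5: {1,2,4,5,6}:1  {2,3,4,5,6}:2
  start at 0(h): 3

3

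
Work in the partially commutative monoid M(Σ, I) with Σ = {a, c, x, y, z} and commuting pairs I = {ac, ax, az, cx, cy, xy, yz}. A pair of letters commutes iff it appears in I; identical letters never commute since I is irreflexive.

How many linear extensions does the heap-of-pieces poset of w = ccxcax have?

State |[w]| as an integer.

0(c) covers ∅
1(c) covers 0:c
2(x) covers ∅
3(c) covers 1:c
4(a) covers ∅
5(x) covers 2:x
floor of heap: 0:c, 2:x, 4:a
completions by unplaced set U, small U first (add the entries for U minus each lowest piece of U):
  |U|=1: {3}:1  {4}:1  {5}:1
  |U|=2: {1,3}:1  {2,5}:1  {3,4}:2  {3,5}:2  {4,5}:2
  |U|=3: {0,1,3}:1  {1,3,4}:3  {1,3,5}:3  {2,3,5}:3  {2,4,5}:3  {3,4,5}:6
  |U|=4: {0,1,3,4}:4  {0,1,3,5}:4  {1,2,3,5}:6  {1,3,4,5}:12  {2,3,4,5}:12
  start at 0(c): 30
  start at 2(x): 20
  start at 4(a): 10
sum over floor = 60

60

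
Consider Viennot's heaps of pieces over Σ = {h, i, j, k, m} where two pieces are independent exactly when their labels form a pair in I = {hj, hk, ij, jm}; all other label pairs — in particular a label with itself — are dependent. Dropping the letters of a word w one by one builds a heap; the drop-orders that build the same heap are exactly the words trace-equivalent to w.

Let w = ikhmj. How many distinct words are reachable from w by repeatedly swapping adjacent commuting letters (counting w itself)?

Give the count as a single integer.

#0=i has no predecessor
#1=k depends on [0:i]
#2=h depends on [0:i]
#3=m depends on [1:k, 2:h]
#4=j depends on [1:k]
sources: [0:i]
N(rest) = Σ N(rest − s) over sources s of rest; N(one piece) = 1:
  size 1 → [3]=1  [4]=1
  size 2 → [2,3]=1  [3,4]=2
  size 3 → [1,3,4]=2  [2,3,4]=3
  first=0(i) contributes 5

5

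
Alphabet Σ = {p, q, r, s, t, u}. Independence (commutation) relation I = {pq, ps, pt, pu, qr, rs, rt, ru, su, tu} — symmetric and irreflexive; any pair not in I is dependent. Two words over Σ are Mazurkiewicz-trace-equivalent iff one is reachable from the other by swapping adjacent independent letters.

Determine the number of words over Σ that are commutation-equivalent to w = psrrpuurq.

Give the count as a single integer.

#0=p has no predecessor
#1=s has no predecessor
#2=r depends on [0:p]
#3=r depends on [2:r]
#4=p depends on [3:r]
#5=u has no predecessor
#6=u depends on [5:u]
#7=r depends on [4:p]
#8=q depends on [1:s, 6:u]
sources: [0:p, 1:s, 5:u]
N(rest) = Σ N(rest − s) over sources s of rest; N(one piece) = 1:
  size 1 → [7]=1  [8]=1
  size 2 → [1,8]=1  [4,7]=1  [6,8]=1  [7,8]=2
  size 3 → [1,6,8]=2  [1,7,8]=3  [3,4,7]=1  [4,7,8]=3  [5,6,8]=1  [6,7,8]=3
  size 4 → [1,4,7,8]=6  [1,5,6,8]=3  [1,6,7,8]=8  [2,3,4,7]=1  [3,4,7,8]=4  [4,6,7,8]=6  [5,6,7,8]=4
  size 5 → [0,2,3,4,7]=1  [1,3,4,7,8]=10  [1,4,6,7,8]=20  [1,5,6,7,8]=15  [2,3,4,7,8]=5  [3,4,6,7,8]=10  [4,5,6,7,8]=10
  size 6 → [0,2,3,4,7,8]=6  [1,2,3,4,7,8]=15  [1,3,4,6,7,8]=40  [1,4,5,6,7,8]=45  [2,3,4,6,7,8]=15  [3,4,5,6,7,8]=20
  size 7 → [0,1,2,3,4,7,8]=21  [0,2,3,4,6,7,8]=21  [1,2,3,4,6,7,8]=70  [1,3,4,5,6,7,8]=105  [2,3,4,5,6,7,8]=35
  first=0(p) contributes 210
  first=1(s) contributes 56
  first=5(u) contributes 112
|[w]| = 378

378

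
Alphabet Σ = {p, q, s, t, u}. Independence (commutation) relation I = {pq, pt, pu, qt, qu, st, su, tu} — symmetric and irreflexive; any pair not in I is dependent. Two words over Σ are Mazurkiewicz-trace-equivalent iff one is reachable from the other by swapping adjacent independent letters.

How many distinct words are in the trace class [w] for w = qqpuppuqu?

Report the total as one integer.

0(q) covers ∅
1(q) covers 0:q
2(p) covers ∅
3(u) covers ∅
4(p) covers 2:p
5(p) covers 4:p
6(u) covers 3:u
7(q) covers 1:q
8(u) covers 6:u
floor of heap: 0:q, 2:p, 3:u
completions by unplaced set U, small U first (add the entries for U minus each lowest piece of U):
  |U|=1: {5}:1  {7}:1  {8}:1
  |U|=2: {1,7}:1  {4,5}:1  {5,7}:2  {5,8}:2  {6,8}:1  {7,8}:2
  |U|=3: {0,1,7}:1  {1,5,7}:3  {1,7,8}:3  {2,4,5}:1  {3,6,8}:1  {4,5,7}:3  {4,5,8}:3  {5,6,8}:3  {5,7,8}:6  {6,7,8}:3
  |U|=4: {0,1,5,7}:4  {0,1,7,8}:4  {1,4,5,7}:6  {1,5,7,8}:12  {1,6,7,8}:6  {2,4,5,7}:4  {2,4,5,8}:4  {3,5,6,8}:4  {3,6,7,8}:4  {4,5,6,8}:6  {4,5,7,8}:12  {5,6,7,8}:12
  |U|=5: {0,1,4,5,7}:10  {0,1,5,7,8}:20  {0,1,6,7,8}:10  {1,2,4,5,7}:10  {1,3,6,7,8}:10  {1,4,5,7,8}:30  {1,5,6,7,8}:30  {2,4,5,6,8}:10  {2,4,5,7,8}:20  {3,4,5,6,8}:10  {3,5,6,7,8}:20  {4,5,6,7,8}:30
  |U|=6: {0,1,2,4,5,7}:20  {0,1,3,6,7,8}:20  {0,1,4,5,7,8}:60  {0,1,5,6,7,8}:60  {1,2,4,5,7,8}:60  {1,3,5,6,7,8}:60  {1,4,5,6,7,8}:90  {2,3,4,5,6,8}:20  {2,4,5,6,7,8}:60  {3,4,5,6,7,8}:60
  |U|=7: {0,1,2,4,5,7,8}:140  {0,1,3,5,6,7,8}:140  {0,1,4,5,6,7,8}:210  {1,2,4,5,6,7,8}:210  {1,3,4,5,6,7,8}:210  {2,3,4,5,6,7,8}:140
  start at 0(q): 560
  start at 2(p): 560
  start at 3(u): 560
sum over floor = 1680

1680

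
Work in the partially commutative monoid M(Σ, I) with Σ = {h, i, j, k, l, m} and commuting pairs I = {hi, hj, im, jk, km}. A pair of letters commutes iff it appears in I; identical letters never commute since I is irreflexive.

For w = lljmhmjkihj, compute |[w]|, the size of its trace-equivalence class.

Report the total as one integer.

11

#0=l has no predecessor
#1=l depends on [0:l]
#2=j depends on [1:l]
#3=m depends on [2:j]
#4=h depends on [3:m]
#5=m depends on [4:h]
#6=j depends on [5:m]
#7=k depends on [4:h]
#8=i depends on [6:j, 7:k]
#9=h depends on [5:m, 7:k]
#10=j depends on [8:i]
sources: [0:l]
N(rest) = Σ N(rest − s) over sources s of rest; N(one piece) = 1:
  size 1 → [9]=1  [10]=1
  size 2 → [8,10]=1  [9,10]=2
  size 3 → [6,8,10]=1  [8,9,10]=3
  size 4 → [6,8,9,10]=4  [7,8,9,10]=3
  size 5 → [5,6,8,9,10]=4  [6,7,8,9,10]=7
  size 6 → [5,6,7,8,9,10]=11
  size 7 → [4,5,6,7,8,9,10]=11
  size 8 → [3,4,5,6,7,8,9,10]=11
  size 9 → [2,3,4,5,6,7,8,9,10]=11
  first=0(l) contributes 11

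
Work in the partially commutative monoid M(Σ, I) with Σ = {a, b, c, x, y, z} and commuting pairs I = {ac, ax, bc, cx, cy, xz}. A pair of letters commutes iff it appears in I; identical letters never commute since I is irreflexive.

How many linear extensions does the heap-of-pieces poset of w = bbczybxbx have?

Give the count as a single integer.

3

0(b) covers ∅
1(b) covers 0:b
2(c) covers ∅
3(z) covers 1:b, 2:c
4(y) covers 3:z
5(b) covers 4:y
6(x) covers 5:b
7(b) covers 6:x
8(x) covers 7:b
floor of heap: 0:b, 2:c
completions by unplaced set U, small U first (add the entries for U minus each lowest piece of U):
  |U|=1: {8}:1
  |U|=2: {7,8}:1
  |U|=3: {6,7,8}:1
  |U|=4: {5,6,7,8}:1
  |U|=5: {4,5,6,7,8}:1
  |U|=6: {3,4,5,6,7,8}:1
  |U|=7: {1,3,4,5,6,7,8}:1  {2,3,4,5,6,7,8}:1
  start at 0(b): 2
  start at 2(c): 1
sum over floor = 3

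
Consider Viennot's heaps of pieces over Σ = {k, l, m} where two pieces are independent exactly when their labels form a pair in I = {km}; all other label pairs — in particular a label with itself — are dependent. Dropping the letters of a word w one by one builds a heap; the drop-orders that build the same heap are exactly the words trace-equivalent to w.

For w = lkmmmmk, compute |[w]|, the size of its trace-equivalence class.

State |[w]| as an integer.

15

#0=l has no predecessor
#1=k depends on [0:l]
#2=m depends on [0:l]
#3=m depends on [2:m]
#4=m depends on [3:m]
#5=m depends on [4:m]
#6=k depends on [1:k]
sources: [0:l]
N(rest) = Σ N(rest − s) over sources s of rest; N(one piece) = 1:
  size 1 → [5]=1  [6]=1
  size 2 → [1,6]=1  [4,5]=1  [5,6]=2
  size 3 → [1,5,6]=3  [3,4,5]=1  [4,5,6]=3
  size 4 → [1,4,5,6]=6  [2,3,4,5]=1  [3,4,5,6]=4
  size 5 → [1,3,4,5,6]=10  [2,3,4,5,6]=5
  first=0(l) contributes 15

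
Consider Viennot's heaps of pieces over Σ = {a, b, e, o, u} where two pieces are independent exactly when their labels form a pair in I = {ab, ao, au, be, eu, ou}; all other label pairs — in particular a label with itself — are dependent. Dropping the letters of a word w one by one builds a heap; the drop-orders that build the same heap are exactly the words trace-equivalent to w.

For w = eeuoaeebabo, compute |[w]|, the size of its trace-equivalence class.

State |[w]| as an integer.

224

piece 0:e — minimal
piece 1:e rests on {0:e}
piece 2:u — minimal
piece 3:o rests on {1:e}
piece 4:a rests on {1:e}
piece 5:e rests on {3:o, 4:a}
piece 6:e rests on {5:e}
piece 7:b rests on {2:u, 3:o}
piece 8:a rests on {6:e}
piece 9:b rests on {7:b}
piece 10:o rests on {6:e, 9:b}
minimal pieces: {0:e, 2:u}
ways to finish when only these pieces remain (= sum over removing one remaining piece with nothing left below it):
  1 left: {8}→1  {10}→1
  2 left: {8,10}→2  {9,10}→1
  3 left: {6,8,10}→2  {7,9,10}→1  {8,9,10}→3
  4 left: {2,7,9,10}→1  {5,6,8,10}→2  {6,8,9,10}→5  {7,8,9,10}→4
  5 left: {2,7,8,9,10}→5  {4,5,6,8,10}→2  {5,6,8,9,10}→7  {6,7,8,9,10}→9
  6 left: {2,6,7,8,9,10}→14  {4,5,6,8,9,10}→9  {5,6,7,8,9,10}→16
  7 left: {2,5,6,7,8,9,10}→30  {3,5,6,7,8,9,10}→16  {4,5,6,7,8,9,10}→25
  8 left: {2,3,5,6,7,8,9,10}→46  {2,4,5,6,7,8,9,10}→55  {3,4,5,6,7,8,9,10}→41
  9 left: {1,3,4,5,6,7,8,9,10}→41  {2,3,4,5,6,7,8,9,10}→142
  placing 0:e first → 183 extensions
  placing 2:u first → 41 extensions
total linear extensions = 224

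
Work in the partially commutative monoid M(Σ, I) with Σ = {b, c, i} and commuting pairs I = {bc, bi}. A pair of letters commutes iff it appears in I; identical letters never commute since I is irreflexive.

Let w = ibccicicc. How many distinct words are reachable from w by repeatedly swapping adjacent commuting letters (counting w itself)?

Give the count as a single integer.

#0=i has no predecessor
#1=b has no predecessor
#2=c depends on [0:i]
#3=c depends on [2:c]
#4=i depends on [3:c]
#5=c depends on [4:i]
#6=i depends on [5:c]
#7=c depends on [6:i]
#8=c depends on [7:c]
sources: [0:i, 1:b]
N(rest) = Σ N(rest − s) over sources s of rest; N(one piece) = 1:
  size 1 → [1]=1  [8]=1
  size 2 → [1,8]=2  [7,8]=1
  size 3 → [1,7,8]=3  [6,7,8]=1
  size 4 → [1,6,7,8]=4  [5,6,7,8]=1
  size 5 → [1,5,6,7,8]=5  [4,5,6,7,8]=1
  size 6 → [1,4,5,6,7,8]=6  [3,4,5,6,7,8]=1
  size 7 → [1,3,4,5,6,7,8]=7  [2,3,4,5,6,7,8]=1
  first=0(i) contributes 8
  first=1(b) contributes 1
|[w]| = 9

9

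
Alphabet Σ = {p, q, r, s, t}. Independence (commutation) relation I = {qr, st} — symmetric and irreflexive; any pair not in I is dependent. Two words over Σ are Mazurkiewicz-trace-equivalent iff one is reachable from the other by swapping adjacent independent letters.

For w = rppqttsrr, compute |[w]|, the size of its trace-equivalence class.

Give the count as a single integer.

3

0(r) covers ∅
1(p) covers 0:r
2(p) covers 1:p
3(q) covers 2:p
4(t) covers 3:q
5(t) covers 4:t
6(s) covers 3:q
7(r) covers 5:t, 6:s
8(r) covers 7:r
floor of heap: 0:r
completions by unplaced set U, small U first (add the entries for U minus each lowest piece of U):
  |U|=1: {8}:1
  |U|=2: {7,8}:1
  |U|=3: {5,7,8}:1  {6,7,8}:1
  |U|=4: {4,5,7,8}:1  {5,6,7,8}:2
  |U|=5: {4,5,6,7,8}:3
  |U|=6: {3,4,5,6,7,8}:3
  |U|=7: {2,3,4,5,6,7,8}:3
  start at 0(r): 3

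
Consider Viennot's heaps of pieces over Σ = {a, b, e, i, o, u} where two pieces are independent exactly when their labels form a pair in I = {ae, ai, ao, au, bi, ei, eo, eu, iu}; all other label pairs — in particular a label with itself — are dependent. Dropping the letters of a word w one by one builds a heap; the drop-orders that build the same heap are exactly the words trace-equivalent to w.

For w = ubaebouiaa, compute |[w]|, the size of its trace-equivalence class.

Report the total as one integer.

40

#0=u has no predecessor
#1=b depends on [0:u]
#2=a depends on [1:b]
#3=e depends on [1:b]
#4=b depends on [2:a, 3:e]
#5=o depends on [4:b]
#6=u depends on [5:o]
#7=i depends on [5:o]
#8=a depends on [4:b]
#9=a depends on [8:a]
sources: [0:u]
N(rest) = Σ N(rest − s) over sources s of rest; N(one piece) = 1:
  size 1 → [6]=1  [7]=1  [9]=1
  size 2 → [6,7]=2  [6,9]=2  [7,9]=2  [8,9]=1
  size 3 → [5,6,7]=2  [6,7,9]=6  [6,8,9]=3  [7,8,9]=3
  size 4 → [5,6,7,9]=8  [6,7,8,9]=12
  size 5 → [5,6,7,8,9]=20
  size 6 → [4,5,6,7,8,9]=20
  size 7 → [2,4,5,6,7,8,9]=20  [3,4,5,6,7,8,9]=20
  size 8 → [2,3,4,5,6,7,8,9]=40
  first=0(u) contributes 40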